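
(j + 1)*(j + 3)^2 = j^3 + 7*j^2 + 15*j + 9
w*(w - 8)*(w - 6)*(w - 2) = w^4 - 16*w^3 + 76*w^2 - 96*w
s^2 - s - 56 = (s - 8)*(s + 7)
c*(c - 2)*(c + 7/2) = c^3 + 3*c^2/2 - 7*c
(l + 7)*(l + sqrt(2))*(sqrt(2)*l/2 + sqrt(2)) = sqrt(2)*l^3/2 + l^2 + 9*sqrt(2)*l^2/2 + 9*l + 7*sqrt(2)*l + 14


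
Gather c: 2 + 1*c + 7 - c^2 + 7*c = -c^2 + 8*c + 9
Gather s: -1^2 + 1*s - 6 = s - 7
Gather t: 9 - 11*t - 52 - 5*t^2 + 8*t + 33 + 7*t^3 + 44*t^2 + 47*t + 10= 7*t^3 + 39*t^2 + 44*t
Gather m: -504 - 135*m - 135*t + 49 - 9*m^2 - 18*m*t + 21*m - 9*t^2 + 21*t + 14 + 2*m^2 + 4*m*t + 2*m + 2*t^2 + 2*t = -7*m^2 + m*(-14*t - 112) - 7*t^2 - 112*t - 441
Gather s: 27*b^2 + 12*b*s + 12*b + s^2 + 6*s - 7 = 27*b^2 + 12*b + s^2 + s*(12*b + 6) - 7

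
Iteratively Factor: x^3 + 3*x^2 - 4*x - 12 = (x - 2)*(x^2 + 5*x + 6) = (x - 2)*(x + 2)*(x + 3)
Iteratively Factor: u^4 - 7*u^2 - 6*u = (u - 3)*(u^3 + 3*u^2 + 2*u) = u*(u - 3)*(u^2 + 3*u + 2) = u*(u - 3)*(u + 2)*(u + 1)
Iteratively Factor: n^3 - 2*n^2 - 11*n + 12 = (n - 1)*(n^2 - n - 12) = (n - 1)*(n + 3)*(n - 4)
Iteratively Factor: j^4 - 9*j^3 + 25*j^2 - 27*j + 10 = (j - 1)*(j^3 - 8*j^2 + 17*j - 10) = (j - 1)^2*(j^2 - 7*j + 10) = (j - 2)*(j - 1)^2*(j - 5)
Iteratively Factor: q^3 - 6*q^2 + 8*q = (q - 2)*(q^2 - 4*q) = q*(q - 2)*(q - 4)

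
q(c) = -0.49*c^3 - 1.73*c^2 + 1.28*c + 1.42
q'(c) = -1.47*c^2 - 3.46*c + 1.28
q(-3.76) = -1.80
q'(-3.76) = -6.49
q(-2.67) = -5.00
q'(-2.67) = 0.04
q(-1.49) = -2.71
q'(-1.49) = 3.17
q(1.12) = -0.00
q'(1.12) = -4.44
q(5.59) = -131.08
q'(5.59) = -64.00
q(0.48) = 1.58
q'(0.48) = -0.72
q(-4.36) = 3.56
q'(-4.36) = -11.58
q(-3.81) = -1.47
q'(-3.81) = -6.88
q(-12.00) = 583.66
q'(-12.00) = -168.88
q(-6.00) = 37.30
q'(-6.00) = -30.88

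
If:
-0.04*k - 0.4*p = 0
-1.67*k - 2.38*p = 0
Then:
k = 0.00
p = 0.00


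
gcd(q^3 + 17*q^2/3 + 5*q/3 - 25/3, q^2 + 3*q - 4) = q - 1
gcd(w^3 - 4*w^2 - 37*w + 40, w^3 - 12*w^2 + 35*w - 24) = w^2 - 9*w + 8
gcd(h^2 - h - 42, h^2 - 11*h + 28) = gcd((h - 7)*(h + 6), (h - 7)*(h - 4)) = h - 7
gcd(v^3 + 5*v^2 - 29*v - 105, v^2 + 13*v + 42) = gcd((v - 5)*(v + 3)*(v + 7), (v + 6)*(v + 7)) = v + 7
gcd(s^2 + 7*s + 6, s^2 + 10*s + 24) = s + 6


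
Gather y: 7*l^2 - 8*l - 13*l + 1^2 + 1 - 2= 7*l^2 - 21*l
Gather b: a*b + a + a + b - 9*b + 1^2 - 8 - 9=2*a + b*(a - 8) - 16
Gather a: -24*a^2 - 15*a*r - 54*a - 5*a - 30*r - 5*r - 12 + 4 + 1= -24*a^2 + a*(-15*r - 59) - 35*r - 7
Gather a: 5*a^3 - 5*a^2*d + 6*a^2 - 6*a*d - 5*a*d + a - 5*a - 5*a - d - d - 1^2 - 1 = 5*a^3 + a^2*(6 - 5*d) + a*(-11*d - 9) - 2*d - 2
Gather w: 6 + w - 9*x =w - 9*x + 6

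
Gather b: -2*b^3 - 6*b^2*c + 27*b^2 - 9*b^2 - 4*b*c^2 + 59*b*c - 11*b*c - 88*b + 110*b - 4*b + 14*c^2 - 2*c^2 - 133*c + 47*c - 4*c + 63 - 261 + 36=-2*b^3 + b^2*(18 - 6*c) + b*(-4*c^2 + 48*c + 18) + 12*c^2 - 90*c - 162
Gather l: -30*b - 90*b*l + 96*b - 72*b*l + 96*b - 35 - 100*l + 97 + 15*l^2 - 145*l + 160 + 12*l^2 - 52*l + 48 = 162*b + 27*l^2 + l*(-162*b - 297) + 270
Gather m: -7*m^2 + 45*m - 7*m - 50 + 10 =-7*m^2 + 38*m - 40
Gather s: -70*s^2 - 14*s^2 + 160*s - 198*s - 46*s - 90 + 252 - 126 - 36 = -84*s^2 - 84*s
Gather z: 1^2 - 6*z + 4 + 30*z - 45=24*z - 40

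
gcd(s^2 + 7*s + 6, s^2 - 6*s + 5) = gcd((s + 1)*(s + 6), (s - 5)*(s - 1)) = 1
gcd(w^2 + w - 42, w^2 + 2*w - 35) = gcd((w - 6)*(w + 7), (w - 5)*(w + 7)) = w + 7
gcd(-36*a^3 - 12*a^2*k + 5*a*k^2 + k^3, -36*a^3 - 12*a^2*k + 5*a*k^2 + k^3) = 36*a^3 + 12*a^2*k - 5*a*k^2 - k^3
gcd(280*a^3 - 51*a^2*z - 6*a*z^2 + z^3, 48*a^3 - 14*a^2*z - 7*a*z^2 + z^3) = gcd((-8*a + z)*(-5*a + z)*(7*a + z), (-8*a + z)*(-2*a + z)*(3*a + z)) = -8*a + z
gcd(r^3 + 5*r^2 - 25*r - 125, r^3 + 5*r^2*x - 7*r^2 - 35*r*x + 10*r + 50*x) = r - 5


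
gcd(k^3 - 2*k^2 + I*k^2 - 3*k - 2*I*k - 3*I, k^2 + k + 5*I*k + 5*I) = k + 1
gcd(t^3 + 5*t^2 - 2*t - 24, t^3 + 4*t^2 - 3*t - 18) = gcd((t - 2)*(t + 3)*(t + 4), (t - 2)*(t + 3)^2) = t^2 + t - 6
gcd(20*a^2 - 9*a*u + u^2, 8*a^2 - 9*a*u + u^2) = 1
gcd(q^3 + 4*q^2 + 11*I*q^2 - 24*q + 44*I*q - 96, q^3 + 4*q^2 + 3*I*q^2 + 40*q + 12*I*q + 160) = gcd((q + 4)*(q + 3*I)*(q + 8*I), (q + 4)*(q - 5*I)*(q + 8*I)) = q^2 + q*(4 + 8*I) + 32*I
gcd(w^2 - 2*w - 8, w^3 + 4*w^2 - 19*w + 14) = 1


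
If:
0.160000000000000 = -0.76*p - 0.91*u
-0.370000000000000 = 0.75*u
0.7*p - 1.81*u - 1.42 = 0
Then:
No Solution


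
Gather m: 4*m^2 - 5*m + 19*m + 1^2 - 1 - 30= 4*m^2 + 14*m - 30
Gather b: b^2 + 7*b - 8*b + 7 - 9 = b^2 - b - 2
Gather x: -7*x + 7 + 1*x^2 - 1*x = x^2 - 8*x + 7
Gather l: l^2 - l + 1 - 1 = l^2 - l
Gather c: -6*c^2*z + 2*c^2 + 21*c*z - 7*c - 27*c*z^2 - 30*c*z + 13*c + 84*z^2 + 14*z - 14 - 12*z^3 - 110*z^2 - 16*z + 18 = c^2*(2 - 6*z) + c*(-27*z^2 - 9*z + 6) - 12*z^3 - 26*z^2 - 2*z + 4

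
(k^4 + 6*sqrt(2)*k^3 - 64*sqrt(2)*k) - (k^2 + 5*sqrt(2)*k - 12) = k^4 + 6*sqrt(2)*k^3 - k^2 - 69*sqrt(2)*k + 12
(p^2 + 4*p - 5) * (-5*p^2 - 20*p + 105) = -5*p^4 - 40*p^3 + 50*p^2 + 520*p - 525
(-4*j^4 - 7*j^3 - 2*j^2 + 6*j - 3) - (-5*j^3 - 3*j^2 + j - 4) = -4*j^4 - 2*j^3 + j^2 + 5*j + 1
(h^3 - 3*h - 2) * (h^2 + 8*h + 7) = h^5 + 8*h^4 + 4*h^3 - 26*h^2 - 37*h - 14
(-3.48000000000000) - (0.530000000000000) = -4.01000000000000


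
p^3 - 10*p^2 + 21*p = p*(p - 7)*(p - 3)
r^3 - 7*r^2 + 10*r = r*(r - 5)*(r - 2)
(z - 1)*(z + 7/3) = z^2 + 4*z/3 - 7/3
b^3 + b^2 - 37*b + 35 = (b - 5)*(b - 1)*(b + 7)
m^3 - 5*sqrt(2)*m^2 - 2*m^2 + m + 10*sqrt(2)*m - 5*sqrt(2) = (m - 1)^2*(m - 5*sqrt(2))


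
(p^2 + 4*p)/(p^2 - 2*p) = (p + 4)/(p - 2)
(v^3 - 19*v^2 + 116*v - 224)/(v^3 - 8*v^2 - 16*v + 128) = (v - 7)/(v + 4)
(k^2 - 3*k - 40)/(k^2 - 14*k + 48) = (k + 5)/(k - 6)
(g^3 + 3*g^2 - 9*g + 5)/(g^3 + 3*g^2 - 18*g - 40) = (g^2 - 2*g + 1)/(g^2 - 2*g - 8)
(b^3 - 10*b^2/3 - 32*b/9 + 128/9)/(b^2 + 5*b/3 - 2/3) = (9*b^2 - 48*b + 64)/(3*(3*b - 1))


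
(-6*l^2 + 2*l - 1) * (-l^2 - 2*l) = 6*l^4 + 10*l^3 - 3*l^2 + 2*l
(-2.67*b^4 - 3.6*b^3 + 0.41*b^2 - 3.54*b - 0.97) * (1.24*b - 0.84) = -3.3108*b^5 - 2.2212*b^4 + 3.5324*b^3 - 4.734*b^2 + 1.7708*b + 0.8148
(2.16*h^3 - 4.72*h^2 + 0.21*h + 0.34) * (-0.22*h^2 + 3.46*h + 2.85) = -0.4752*h^5 + 8.512*h^4 - 10.2214*h^3 - 12.8002*h^2 + 1.7749*h + 0.969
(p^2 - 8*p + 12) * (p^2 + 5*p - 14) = p^4 - 3*p^3 - 42*p^2 + 172*p - 168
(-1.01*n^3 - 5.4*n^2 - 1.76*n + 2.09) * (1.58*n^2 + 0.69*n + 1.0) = -1.5958*n^5 - 9.2289*n^4 - 7.5168*n^3 - 3.3122*n^2 - 0.3179*n + 2.09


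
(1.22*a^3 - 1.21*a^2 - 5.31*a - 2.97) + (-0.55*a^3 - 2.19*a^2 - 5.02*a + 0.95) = 0.67*a^3 - 3.4*a^2 - 10.33*a - 2.02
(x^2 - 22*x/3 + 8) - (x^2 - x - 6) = 14 - 19*x/3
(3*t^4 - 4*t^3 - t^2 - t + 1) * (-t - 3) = -3*t^5 - 5*t^4 + 13*t^3 + 4*t^2 + 2*t - 3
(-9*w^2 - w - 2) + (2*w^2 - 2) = -7*w^2 - w - 4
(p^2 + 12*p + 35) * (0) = 0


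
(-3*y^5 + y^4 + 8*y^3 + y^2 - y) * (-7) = 21*y^5 - 7*y^4 - 56*y^3 - 7*y^2 + 7*y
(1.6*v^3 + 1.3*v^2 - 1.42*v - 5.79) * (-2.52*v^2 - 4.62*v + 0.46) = -4.032*v^5 - 10.668*v^4 - 1.6916*v^3 + 21.7492*v^2 + 26.0966*v - 2.6634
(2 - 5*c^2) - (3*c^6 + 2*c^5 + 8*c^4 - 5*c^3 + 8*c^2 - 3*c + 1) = -3*c^6 - 2*c^5 - 8*c^4 + 5*c^3 - 13*c^2 + 3*c + 1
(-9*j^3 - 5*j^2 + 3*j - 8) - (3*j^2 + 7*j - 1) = -9*j^3 - 8*j^2 - 4*j - 7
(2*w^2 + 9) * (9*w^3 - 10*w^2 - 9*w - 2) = 18*w^5 - 20*w^4 + 63*w^3 - 94*w^2 - 81*w - 18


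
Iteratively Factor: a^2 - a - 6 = (a + 2)*(a - 3)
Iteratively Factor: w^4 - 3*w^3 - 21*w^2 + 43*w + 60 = (w + 4)*(w^3 - 7*w^2 + 7*w + 15) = (w - 3)*(w + 4)*(w^2 - 4*w - 5) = (w - 5)*(w - 3)*(w + 4)*(w + 1)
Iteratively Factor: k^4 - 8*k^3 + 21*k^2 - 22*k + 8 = (k - 4)*(k^3 - 4*k^2 + 5*k - 2) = (k - 4)*(k - 1)*(k^2 - 3*k + 2) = (k - 4)*(k - 2)*(k - 1)*(k - 1)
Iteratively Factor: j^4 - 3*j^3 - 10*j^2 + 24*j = (j - 4)*(j^3 + j^2 - 6*j) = (j - 4)*(j + 3)*(j^2 - 2*j) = (j - 4)*(j - 2)*(j + 3)*(j)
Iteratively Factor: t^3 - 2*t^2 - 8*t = (t - 4)*(t^2 + 2*t) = (t - 4)*(t + 2)*(t)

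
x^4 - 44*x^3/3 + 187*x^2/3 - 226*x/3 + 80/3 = (x - 8)*(x - 5)*(x - 1)*(x - 2/3)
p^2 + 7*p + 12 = (p + 3)*(p + 4)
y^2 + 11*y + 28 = (y + 4)*(y + 7)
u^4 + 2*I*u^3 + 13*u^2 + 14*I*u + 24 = (u - 3*I)*(u - I)*(u + 2*I)*(u + 4*I)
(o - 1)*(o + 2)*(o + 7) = o^3 + 8*o^2 + 5*o - 14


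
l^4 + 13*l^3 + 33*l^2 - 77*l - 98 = (l - 2)*(l + 1)*(l + 7)^2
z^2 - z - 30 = (z - 6)*(z + 5)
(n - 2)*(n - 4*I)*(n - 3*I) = n^3 - 2*n^2 - 7*I*n^2 - 12*n + 14*I*n + 24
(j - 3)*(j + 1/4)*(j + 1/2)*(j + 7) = j^4 + 19*j^3/4 - 143*j^2/8 - 61*j/4 - 21/8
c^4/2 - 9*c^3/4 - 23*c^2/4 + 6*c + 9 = (c/2 + 1)*(c - 6)*(c - 3/2)*(c + 1)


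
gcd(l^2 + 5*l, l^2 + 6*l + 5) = l + 5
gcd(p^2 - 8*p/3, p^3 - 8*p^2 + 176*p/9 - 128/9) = p - 8/3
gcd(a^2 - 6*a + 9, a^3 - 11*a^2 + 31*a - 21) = a - 3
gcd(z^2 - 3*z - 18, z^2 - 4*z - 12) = z - 6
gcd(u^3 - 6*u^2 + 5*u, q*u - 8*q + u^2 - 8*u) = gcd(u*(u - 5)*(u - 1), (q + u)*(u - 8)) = 1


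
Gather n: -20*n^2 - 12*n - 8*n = -20*n^2 - 20*n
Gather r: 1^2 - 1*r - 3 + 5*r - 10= 4*r - 12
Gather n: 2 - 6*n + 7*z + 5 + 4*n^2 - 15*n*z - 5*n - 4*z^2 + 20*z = 4*n^2 + n*(-15*z - 11) - 4*z^2 + 27*z + 7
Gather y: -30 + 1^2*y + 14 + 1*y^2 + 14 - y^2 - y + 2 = 0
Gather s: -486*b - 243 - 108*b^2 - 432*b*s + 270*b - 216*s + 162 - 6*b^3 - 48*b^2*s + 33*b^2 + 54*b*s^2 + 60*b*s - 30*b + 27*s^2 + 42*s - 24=-6*b^3 - 75*b^2 - 246*b + s^2*(54*b + 27) + s*(-48*b^2 - 372*b - 174) - 105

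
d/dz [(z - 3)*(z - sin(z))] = z + (3 - z)*(cos(z) - 1) - sin(z)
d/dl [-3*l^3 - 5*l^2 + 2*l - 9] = -9*l^2 - 10*l + 2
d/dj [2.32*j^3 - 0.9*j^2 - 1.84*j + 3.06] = 6.96*j^2 - 1.8*j - 1.84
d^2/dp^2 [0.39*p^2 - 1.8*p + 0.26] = 0.780000000000000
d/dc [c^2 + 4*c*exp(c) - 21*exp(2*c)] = 4*c*exp(c) + 2*c - 42*exp(2*c) + 4*exp(c)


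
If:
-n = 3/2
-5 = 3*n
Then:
No Solution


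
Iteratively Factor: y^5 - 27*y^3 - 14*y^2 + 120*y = (y - 2)*(y^4 + 2*y^3 - 23*y^2 - 60*y) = (y - 5)*(y - 2)*(y^3 + 7*y^2 + 12*y) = y*(y - 5)*(y - 2)*(y^2 + 7*y + 12) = y*(y - 5)*(y - 2)*(y + 3)*(y + 4)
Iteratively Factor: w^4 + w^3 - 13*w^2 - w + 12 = (w - 3)*(w^3 + 4*w^2 - w - 4) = (w - 3)*(w + 1)*(w^2 + 3*w - 4) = (w - 3)*(w - 1)*(w + 1)*(w + 4)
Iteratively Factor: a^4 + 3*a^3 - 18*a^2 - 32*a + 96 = (a - 3)*(a^3 + 6*a^2 - 32) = (a - 3)*(a + 4)*(a^2 + 2*a - 8) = (a - 3)*(a - 2)*(a + 4)*(a + 4)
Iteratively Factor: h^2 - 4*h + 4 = (h - 2)*(h - 2)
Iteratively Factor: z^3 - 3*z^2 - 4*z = (z)*(z^2 - 3*z - 4) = z*(z + 1)*(z - 4)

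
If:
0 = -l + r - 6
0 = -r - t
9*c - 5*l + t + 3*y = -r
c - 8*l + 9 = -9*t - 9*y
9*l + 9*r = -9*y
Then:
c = -459/304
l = -873/304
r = 951/304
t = -951/304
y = -39/152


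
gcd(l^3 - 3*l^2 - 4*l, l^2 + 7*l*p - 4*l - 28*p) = l - 4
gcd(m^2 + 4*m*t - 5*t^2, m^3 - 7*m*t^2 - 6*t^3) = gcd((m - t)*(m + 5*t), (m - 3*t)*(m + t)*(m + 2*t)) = 1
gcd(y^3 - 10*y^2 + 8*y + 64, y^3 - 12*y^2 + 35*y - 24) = y - 8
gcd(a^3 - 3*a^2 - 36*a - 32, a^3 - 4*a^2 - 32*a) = a^2 - 4*a - 32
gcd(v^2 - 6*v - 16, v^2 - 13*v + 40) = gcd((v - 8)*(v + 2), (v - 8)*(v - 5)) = v - 8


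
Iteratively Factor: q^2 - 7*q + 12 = (q - 4)*(q - 3)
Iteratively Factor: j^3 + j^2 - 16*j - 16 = (j + 4)*(j^2 - 3*j - 4) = (j - 4)*(j + 4)*(j + 1)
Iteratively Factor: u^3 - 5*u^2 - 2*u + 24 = (u + 2)*(u^2 - 7*u + 12) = (u - 3)*(u + 2)*(u - 4)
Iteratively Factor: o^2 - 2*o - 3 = (o - 3)*(o + 1)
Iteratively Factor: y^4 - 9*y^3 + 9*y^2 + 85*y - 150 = (y + 3)*(y^3 - 12*y^2 + 45*y - 50) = (y - 5)*(y + 3)*(y^2 - 7*y + 10) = (y - 5)*(y - 2)*(y + 3)*(y - 5)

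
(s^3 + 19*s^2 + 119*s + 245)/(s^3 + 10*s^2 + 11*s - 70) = (s + 7)/(s - 2)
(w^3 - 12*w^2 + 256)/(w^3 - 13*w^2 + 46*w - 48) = (w^2 - 4*w - 32)/(w^2 - 5*w + 6)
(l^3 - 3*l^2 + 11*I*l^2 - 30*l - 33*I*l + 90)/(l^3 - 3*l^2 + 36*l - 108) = (l + 5*I)/(l - 6*I)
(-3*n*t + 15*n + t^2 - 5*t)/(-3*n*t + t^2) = (t - 5)/t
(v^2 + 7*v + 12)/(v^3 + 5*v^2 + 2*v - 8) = (v + 3)/(v^2 + v - 2)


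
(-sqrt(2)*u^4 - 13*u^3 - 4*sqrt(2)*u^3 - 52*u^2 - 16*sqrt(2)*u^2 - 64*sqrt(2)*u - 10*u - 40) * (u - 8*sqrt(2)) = -sqrt(2)*u^5 - 4*sqrt(2)*u^4 + 3*u^4 + 12*u^3 + 88*sqrt(2)*u^3 + 246*u^2 + 352*sqrt(2)*u^2 + 80*sqrt(2)*u + 984*u + 320*sqrt(2)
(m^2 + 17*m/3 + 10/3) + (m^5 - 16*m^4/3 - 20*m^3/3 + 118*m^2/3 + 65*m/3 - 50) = m^5 - 16*m^4/3 - 20*m^3/3 + 121*m^2/3 + 82*m/3 - 140/3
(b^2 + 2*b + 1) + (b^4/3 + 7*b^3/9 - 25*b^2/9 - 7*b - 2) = b^4/3 + 7*b^3/9 - 16*b^2/9 - 5*b - 1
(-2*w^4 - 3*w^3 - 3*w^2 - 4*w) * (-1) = 2*w^4 + 3*w^3 + 3*w^2 + 4*w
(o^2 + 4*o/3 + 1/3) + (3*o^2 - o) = 4*o^2 + o/3 + 1/3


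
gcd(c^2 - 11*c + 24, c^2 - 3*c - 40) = c - 8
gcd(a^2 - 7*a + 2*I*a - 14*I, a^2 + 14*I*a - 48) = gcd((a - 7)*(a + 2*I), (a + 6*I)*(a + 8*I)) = 1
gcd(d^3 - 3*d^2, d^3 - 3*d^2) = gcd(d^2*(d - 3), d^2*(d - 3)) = d^3 - 3*d^2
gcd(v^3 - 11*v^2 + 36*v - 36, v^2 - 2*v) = v - 2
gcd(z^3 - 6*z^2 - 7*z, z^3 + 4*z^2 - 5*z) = z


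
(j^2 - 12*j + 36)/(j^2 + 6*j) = (j^2 - 12*j + 36)/(j*(j + 6))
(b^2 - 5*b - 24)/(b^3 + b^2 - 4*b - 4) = (b^2 - 5*b - 24)/(b^3 + b^2 - 4*b - 4)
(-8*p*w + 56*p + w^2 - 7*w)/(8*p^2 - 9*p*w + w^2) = (7 - w)/(p - w)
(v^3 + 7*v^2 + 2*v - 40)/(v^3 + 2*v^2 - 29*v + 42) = (v^2 + 9*v + 20)/(v^2 + 4*v - 21)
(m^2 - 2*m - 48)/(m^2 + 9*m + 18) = (m - 8)/(m + 3)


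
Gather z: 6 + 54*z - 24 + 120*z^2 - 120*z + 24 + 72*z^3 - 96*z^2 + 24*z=72*z^3 + 24*z^2 - 42*z + 6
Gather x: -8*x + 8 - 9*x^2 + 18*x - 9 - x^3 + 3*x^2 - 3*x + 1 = -x^3 - 6*x^2 + 7*x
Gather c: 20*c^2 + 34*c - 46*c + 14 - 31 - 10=20*c^2 - 12*c - 27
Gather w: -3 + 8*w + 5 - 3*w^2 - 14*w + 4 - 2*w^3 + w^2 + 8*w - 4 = -2*w^3 - 2*w^2 + 2*w + 2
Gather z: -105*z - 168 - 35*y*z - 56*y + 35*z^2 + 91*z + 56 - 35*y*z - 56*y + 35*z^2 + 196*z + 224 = -112*y + 70*z^2 + z*(182 - 70*y) + 112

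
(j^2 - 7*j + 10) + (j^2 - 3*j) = 2*j^2 - 10*j + 10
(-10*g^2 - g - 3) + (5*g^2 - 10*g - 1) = -5*g^2 - 11*g - 4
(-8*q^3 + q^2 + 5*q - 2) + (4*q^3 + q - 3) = -4*q^3 + q^2 + 6*q - 5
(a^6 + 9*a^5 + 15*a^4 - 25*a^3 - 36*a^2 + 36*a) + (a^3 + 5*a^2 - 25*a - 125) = a^6 + 9*a^5 + 15*a^4 - 24*a^3 - 31*a^2 + 11*a - 125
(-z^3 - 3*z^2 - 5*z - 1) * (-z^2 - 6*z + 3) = z^5 + 9*z^4 + 20*z^3 + 22*z^2 - 9*z - 3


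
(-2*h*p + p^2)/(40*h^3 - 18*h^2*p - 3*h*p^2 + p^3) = p/(-20*h^2 - h*p + p^2)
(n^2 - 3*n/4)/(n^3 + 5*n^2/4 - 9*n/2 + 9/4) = n/(n^2 + 2*n - 3)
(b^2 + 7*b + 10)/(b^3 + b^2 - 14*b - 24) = (b + 5)/(b^2 - b - 12)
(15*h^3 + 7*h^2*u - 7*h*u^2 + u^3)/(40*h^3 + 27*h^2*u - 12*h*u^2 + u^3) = (-3*h + u)/(-8*h + u)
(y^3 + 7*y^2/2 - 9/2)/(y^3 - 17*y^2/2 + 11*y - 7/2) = (2*y^2 + 9*y + 9)/(2*y^2 - 15*y + 7)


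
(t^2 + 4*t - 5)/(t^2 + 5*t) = (t - 1)/t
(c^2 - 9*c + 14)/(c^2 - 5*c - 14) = (c - 2)/(c + 2)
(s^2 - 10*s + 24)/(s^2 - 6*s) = (s - 4)/s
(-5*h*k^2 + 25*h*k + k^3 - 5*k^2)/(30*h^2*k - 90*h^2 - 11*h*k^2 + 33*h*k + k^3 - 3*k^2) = k*(5 - k)/(6*h*k - 18*h - k^2 + 3*k)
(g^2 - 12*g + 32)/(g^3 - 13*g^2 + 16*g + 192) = (g - 4)/(g^2 - 5*g - 24)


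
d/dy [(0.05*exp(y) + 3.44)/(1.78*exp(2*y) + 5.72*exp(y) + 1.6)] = (-(0.05*exp(y) + 3.44)*(3.56*exp(y) + 5.72) + 0.089*exp(2*y) + 0.286*exp(y) + 0.08)*exp(y)/(1.78*exp(2*y) + 5.72*exp(y) + 1.6)^2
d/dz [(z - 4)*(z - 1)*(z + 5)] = 3*z^2 - 21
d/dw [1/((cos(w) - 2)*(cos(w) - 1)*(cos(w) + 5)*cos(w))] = (-23*cos(w) + 3*cos(2*w) + cos(3*w) + 13)*sin(w)/((cos(w) - 2)^2*(cos(w) - 1)^2*(cos(w) + 5)^2*cos(w)^2)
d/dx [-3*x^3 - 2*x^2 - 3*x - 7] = -9*x^2 - 4*x - 3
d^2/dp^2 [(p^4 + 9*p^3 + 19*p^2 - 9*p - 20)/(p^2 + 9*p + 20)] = 2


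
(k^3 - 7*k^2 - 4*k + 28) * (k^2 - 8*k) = k^5 - 15*k^4 + 52*k^3 + 60*k^2 - 224*k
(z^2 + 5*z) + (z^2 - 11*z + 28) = 2*z^2 - 6*z + 28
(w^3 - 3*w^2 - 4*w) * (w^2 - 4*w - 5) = w^5 - 7*w^4 + 3*w^3 + 31*w^2 + 20*w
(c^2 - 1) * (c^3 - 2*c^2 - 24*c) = c^5 - 2*c^4 - 25*c^3 + 2*c^2 + 24*c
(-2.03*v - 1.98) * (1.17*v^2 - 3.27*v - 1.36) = -2.3751*v^3 + 4.3215*v^2 + 9.2354*v + 2.6928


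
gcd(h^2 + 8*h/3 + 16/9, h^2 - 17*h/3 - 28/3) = h + 4/3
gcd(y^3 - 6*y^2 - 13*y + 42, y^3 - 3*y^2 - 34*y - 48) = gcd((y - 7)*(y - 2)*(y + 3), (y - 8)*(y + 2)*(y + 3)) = y + 3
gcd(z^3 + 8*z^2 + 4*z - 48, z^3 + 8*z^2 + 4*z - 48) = z^3 + 8*z^2 + 4*z - 48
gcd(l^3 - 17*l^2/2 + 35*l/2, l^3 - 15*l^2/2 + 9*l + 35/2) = l^2 - 17*l/2 + 35/2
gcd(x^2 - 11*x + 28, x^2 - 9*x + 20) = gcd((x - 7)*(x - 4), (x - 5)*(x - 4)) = x - 4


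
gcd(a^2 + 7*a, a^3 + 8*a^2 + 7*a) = a^2 + 7*a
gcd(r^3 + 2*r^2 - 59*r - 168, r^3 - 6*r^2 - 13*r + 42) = r + 3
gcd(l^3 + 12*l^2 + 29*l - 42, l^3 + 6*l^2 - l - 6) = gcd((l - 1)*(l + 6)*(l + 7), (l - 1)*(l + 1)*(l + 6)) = l^2 + 5*l - 6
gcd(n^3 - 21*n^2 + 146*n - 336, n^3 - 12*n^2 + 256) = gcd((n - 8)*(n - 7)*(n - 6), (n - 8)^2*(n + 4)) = n - 8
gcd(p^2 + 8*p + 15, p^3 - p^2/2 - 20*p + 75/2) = p + 5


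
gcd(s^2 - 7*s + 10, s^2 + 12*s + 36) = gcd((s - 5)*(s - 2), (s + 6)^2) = 1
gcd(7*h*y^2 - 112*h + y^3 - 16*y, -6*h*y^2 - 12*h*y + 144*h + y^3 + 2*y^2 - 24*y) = y - 4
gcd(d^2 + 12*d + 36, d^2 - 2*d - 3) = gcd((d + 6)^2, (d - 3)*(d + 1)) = 1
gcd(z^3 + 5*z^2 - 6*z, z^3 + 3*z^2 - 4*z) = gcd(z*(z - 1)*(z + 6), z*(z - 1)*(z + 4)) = z^2 - z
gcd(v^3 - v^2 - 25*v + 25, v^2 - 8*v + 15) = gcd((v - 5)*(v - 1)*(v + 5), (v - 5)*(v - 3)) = v - 5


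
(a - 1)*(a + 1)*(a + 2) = a^3 + 2*a^2 - a - 2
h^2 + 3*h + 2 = (h + 1)*(h + 2)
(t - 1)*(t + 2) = t^2 + t - 2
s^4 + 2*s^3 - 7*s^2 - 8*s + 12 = (s - 2)*(s - 1)*(s + 2)*(s + 3)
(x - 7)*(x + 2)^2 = x^3 - 3*x^2 - 24*x - 28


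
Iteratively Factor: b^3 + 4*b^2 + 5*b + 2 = (b + 1)*(b^2 + 3*b + 2) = (b + 1)*(b + 2)*(b + 1)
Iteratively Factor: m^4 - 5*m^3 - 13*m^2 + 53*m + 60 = (m + 1)*(m^3 - 6*m^2 - 7*m + 60) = (m + 1)*(m + 3)*(m^2 - 9*m + 20) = (m - 5)*(m + 1)*(m + 3)*(m - 4)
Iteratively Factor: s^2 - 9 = (s + 3)*(s - 3)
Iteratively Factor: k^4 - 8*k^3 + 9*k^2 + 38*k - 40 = (k + 2)*(k^3 - 10*k^2 + 29*k - 20) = (k - 1)*(k + 2)*(k^2 - 9*k + 20) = (k - 4)*(k - 1)*(k + 2)*(k - 5)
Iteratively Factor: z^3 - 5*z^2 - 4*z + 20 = (z + 2)*(z^2 - 7*z + 10) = (z - 5)*(z + 2)*(z - 2)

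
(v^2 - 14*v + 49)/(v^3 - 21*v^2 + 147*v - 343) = 1/(v - 7)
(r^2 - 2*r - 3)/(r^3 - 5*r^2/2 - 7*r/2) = 2*(r - 3)/(r*(2*r - 7))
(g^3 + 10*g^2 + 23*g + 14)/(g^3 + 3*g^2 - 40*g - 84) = (g + 1)/(g - 6)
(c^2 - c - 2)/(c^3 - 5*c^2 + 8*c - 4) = (c + 1)/(c^2 - 3*c + 2)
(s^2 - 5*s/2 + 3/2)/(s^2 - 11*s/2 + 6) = (s - 1)/(s - 4)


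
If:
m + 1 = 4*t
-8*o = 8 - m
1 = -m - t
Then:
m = -1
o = -9/8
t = 0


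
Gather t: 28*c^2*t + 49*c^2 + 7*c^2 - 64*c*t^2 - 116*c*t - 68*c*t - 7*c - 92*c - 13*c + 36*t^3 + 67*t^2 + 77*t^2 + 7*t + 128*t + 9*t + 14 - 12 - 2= 56*c^2 - 112*c + 36*t^3 + t^2*(144 - 64*c) + t*(28*c^2 - 184*c + 144)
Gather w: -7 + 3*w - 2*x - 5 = 3*w - 2*x - 12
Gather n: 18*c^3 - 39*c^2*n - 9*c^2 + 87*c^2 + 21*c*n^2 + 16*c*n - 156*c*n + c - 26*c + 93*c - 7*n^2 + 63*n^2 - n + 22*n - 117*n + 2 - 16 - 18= 18*c^3 + 78*c^2 + 68*c + n^2*(21*c + 56) + n*(-39*c^2 - 140*c - 96) - 32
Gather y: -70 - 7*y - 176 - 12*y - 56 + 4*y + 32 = -15*y - 270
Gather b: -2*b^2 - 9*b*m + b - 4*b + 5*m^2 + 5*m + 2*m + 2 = -2*b^2 + b*(-9*m - 3) + 5*m^2 + 7*m + 2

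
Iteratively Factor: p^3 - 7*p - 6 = (p - 3)*(p^2 + 3*p + 2) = (p - 3)*(p + 1)*(p + 2)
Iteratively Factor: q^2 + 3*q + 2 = (q + 2)*(q + 1)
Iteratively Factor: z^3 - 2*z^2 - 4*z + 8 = (z + 2)*(z^2 - 4*z + 4) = (z - 2)*(z + 2)*(z - 2)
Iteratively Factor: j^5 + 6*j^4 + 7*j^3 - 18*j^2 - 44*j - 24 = (j + 1)*(j^4 + 5*j^3 + 2*j^2 - 20*j - 24) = (j + 1)*(j + 3)*(j^3 + 2*j^2 - 4*j - 8) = (j + 1)*(j + 2)*(j + 3)*(j^2 - 4) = (j + 1)*(j + 2)^2*(j + 3)*(j - 2)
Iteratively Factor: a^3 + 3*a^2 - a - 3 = (a - 1)*(a^2 + 4*a + 3) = (a - 1)*(a + 3)*(a + 1)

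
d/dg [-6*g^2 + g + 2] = 1 - 12*g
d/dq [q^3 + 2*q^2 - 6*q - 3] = 3*q^2 + 4*q - 6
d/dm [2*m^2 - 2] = 4*m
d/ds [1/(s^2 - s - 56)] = (1 - 2*s)/(-s^2 + s + 56)^2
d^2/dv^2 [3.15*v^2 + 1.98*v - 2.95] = 6.30000000000000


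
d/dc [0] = 0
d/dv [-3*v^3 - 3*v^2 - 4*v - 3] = -9*v^2 - 6*v - 4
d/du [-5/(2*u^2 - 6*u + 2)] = 5*(2*u - 3)/(2*(u^2 - 3*u + 1)^2)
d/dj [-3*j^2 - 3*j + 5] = -6*j - 3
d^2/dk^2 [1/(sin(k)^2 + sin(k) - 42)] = (-4*sin(k)^4 - 3*sin(k)^3 - 163*sin(k)^2 - 36*sin(k) + 86)/(sin(k)^2 + sin(k) - 42)^3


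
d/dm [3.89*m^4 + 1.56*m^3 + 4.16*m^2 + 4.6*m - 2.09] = 15.56*m^3 + 4.68*m^2 + 8.32*m + 4.6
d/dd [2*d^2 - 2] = 4*d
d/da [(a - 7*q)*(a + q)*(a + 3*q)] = 3*a^2 - 6*a*q - 25*q^2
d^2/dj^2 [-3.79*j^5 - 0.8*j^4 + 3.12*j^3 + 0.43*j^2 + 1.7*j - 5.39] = -75.8*j^3 - 9.6*j^2 + 18.72*j + 0.86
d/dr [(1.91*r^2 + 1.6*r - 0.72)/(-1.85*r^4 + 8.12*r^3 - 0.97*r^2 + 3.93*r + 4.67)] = (7.067*r^5 - 6.6292*r^4 - 31.312*r^3 + 26.5975*r^2 + 16.4426*r + 10.3016)/(3.4225*r^8 - 30.044*r^7 + 69.5234*r^6 - 30.2938*r^5 + 47.4851*r^4 + 68.2166*r^3 + 6.3851*r^2 + 36.7062*r + 21.8089)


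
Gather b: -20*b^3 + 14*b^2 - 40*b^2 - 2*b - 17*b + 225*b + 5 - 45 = -20*b^3 - 26*b^2 + 206*b - 40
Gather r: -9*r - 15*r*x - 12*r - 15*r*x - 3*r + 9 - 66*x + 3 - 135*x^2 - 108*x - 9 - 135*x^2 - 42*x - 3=r*(-30*x - 24) - 270*x^2 - 216*x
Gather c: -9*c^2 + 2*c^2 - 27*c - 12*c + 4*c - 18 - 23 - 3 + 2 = -7*c^2 - 35*c - 42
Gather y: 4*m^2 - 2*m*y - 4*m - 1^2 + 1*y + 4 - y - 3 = 4*m^2 - 2*m*y - 4*m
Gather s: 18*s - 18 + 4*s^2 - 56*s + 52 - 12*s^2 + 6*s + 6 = -8*s^2 - 32*s + 40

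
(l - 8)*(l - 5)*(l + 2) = l^3 - 11*l^2 + 14*l + 80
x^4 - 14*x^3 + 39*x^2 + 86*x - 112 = (x - 8)*(x - 7)*(x - 1)*(x + 2)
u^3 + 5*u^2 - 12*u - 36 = (u - 3)*(u + 2)*(u + 6)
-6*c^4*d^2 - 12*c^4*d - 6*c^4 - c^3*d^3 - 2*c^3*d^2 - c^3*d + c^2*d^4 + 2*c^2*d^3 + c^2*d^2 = (-3*c + d)*(2*c + d)*(c*d + c)^2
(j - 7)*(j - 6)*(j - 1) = j^3 - 14*j^2 + 55*j - 42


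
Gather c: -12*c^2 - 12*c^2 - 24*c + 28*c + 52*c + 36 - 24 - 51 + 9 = -24*c^2 + 56*c - 30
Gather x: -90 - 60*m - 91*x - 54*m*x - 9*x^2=-60*m - 9*x^2 + x*(-54*m - 91) - 90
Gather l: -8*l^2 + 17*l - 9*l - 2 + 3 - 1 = -8*l^2 + 8*l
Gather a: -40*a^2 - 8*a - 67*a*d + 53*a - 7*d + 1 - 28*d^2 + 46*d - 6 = -40*a^2 + a*(45 - 67*d) - 28*d^2 + 39*d - 5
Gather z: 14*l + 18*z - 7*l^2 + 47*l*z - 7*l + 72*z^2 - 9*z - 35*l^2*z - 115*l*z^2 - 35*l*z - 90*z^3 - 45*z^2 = -7*l^2 + 7*l - 90*z^3 + z^2*(27 - 115*l) + z*(-35*l^2 + 12*l + 9)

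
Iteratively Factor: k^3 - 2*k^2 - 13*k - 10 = (k + 2)*(k^2 - 4*k - 5) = (k + 1)*(k + 2)*(k - 5)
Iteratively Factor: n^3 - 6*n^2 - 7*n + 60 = (n - 4)*(n^2 - 2*n - 15) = (n - 5)*(n - 4)*(n + 3)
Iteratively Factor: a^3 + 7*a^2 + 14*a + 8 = (a + 1)*(a^2 + 6*a + 8) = (a + 1)*(a + 4)*(a + 2)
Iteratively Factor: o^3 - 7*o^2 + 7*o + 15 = (o - 3)*(o^2 - 4*o - 5) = (o - 5)*(o - 3)*(o + 1)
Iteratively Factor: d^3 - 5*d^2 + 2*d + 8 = (d - 2)*(d^2 - 3*d - 4) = (d - 2)*(d + 1)*(d - 4)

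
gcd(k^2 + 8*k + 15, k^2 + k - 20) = k + 5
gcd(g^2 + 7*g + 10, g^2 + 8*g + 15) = g + 5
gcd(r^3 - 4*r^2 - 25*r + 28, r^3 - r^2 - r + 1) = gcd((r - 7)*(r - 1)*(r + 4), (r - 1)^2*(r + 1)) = r - 1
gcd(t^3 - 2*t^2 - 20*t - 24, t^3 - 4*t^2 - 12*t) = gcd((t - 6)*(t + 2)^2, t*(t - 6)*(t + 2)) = t^2 - 4*t - 12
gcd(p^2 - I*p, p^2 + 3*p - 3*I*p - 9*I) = 1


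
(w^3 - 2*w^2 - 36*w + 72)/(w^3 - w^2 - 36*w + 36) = (w - 2)/(w - 1)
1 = 1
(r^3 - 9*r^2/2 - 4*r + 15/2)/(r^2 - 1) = (2*r^2 - 7*r - 15)/(2*(r + 1))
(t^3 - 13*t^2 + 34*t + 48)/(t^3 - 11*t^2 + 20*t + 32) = (t - 6)/(t - 4)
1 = 1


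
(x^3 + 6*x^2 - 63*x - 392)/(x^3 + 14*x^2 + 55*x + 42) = (x^2 - x - 56)/(x^2 + 7*x + 6)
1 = 1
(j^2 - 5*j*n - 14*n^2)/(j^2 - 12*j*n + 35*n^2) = (j + 2*n)/(j - 5*n)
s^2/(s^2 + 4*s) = s/(s + 4)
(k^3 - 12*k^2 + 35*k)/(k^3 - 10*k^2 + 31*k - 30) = k*(k - 7)/(k^2 - 5*k + 6)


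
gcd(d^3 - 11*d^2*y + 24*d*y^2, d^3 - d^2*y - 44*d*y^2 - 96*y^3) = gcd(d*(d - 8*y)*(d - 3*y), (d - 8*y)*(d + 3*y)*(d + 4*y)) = -d + 8*y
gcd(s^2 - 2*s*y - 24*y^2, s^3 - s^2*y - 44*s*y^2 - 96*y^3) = s + 4*y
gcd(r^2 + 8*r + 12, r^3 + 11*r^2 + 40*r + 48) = 1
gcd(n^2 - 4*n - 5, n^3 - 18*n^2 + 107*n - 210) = n - 5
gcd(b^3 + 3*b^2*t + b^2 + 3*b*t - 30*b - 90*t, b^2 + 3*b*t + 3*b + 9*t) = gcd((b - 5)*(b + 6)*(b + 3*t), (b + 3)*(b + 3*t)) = b + 3*t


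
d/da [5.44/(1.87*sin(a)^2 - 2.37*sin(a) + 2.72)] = (12.8928 - 20.3456*sin(a))*cos(a)/(1.87*sin(a)^2 - 2.37*sin(a) + 2.72)^2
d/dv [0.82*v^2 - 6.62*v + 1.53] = 1.64*v - 6.62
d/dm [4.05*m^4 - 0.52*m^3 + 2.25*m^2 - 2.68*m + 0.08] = 16.2*m^3 - 1.56*m^2 + 4.5*m - 2.68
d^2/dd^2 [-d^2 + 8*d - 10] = -2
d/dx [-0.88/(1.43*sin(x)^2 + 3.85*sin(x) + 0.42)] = (2.5168*sin(x) + 3.388)*cos(x)/(1.43*sin(x)^2 + 3.85*sin(x) + 0.42)^2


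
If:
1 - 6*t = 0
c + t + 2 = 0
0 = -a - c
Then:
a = 13/6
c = -13/6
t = 1/6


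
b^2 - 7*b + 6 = (b - 6)*(b - 1)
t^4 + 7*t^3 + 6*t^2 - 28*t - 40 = (t - 2)*(t + 2)^2*(t + 5)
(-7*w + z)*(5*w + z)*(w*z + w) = -35*w^3*z - 35*w^3 - 2*w^2*z^2 - 2*w^2*z + w*z^3 + w*z^2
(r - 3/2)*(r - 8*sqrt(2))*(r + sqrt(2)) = r^3 - 7*sqrt(2)*r^2 - 3*r^2/2 - 16*r + 21*sqrt(2)*r/2 + 24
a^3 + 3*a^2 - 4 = (a - 1)*(a + 2)^2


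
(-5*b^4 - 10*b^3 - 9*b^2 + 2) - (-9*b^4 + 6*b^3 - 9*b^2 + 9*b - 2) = 4*b^4 - 16*b^3 - 9*b + 4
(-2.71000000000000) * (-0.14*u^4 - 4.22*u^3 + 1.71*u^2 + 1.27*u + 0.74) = 0.3794*u^4 + 11.4362*u^3 - 4.6341*u^2 - 3.4417*u - 2.0054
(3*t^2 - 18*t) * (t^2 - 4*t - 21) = 3*t^4 - 30*t^3 + 9*t^2 + 378*t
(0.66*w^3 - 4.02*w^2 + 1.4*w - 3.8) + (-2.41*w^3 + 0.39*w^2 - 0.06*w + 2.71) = -1.75*w^3 - 3.63*w^2 + 1.34*w - 1.09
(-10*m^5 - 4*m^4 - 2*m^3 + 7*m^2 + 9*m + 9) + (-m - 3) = -10*m^5 - 4*m^4 - 2*m^3 + 7*m^2 + 8*m + 6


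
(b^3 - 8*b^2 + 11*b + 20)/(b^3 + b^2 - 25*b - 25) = (b - 4)/(b + 5)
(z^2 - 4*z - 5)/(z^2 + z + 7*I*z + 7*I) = (z - 5)/(z + 7*I)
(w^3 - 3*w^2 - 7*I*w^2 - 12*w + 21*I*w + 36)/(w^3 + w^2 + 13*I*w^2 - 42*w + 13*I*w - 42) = (w^3 + w^2*(-3 - 7*I) + w*(-12 + 21*I) + 36)/(w^3 + w^2*(1 + 13*I) + w*(-42 + 13*I) - 42)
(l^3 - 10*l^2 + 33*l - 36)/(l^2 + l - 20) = (l^2 - 6*l + 9)/(l + 5)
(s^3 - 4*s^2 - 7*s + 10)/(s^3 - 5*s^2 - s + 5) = (s + 2)/(s + 1)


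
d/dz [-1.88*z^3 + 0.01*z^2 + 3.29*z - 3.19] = -5.64*z^2 + 0.02*z + 3.29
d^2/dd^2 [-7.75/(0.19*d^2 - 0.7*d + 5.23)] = (0.55955*d^2 - 2.0615*d - 7.75*(0.38*d - 0.7)*(0.76*d - 1.4) + 15.40235)/(0.19*d^2 - 0.7*d + 5.23)^3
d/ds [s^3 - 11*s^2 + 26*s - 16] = 3*s^2 - 22*s + 26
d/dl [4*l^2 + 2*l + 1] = 8*l + 2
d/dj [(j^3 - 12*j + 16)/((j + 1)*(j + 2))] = (j^4 + 6*j^3 + 18*j^2 - 32*j - 72)/(j^4 + 6*j^3 + 13*j^2 + 12*j + 4)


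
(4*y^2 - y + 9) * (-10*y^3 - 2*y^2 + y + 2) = -40*y^5 + 2*y^4 - 84*y^3 - 11*y^2 + 7*y + 18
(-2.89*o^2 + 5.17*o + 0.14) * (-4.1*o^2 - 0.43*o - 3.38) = 11.849*o^4 - 19.9543*o^3 + 6.9711*o^2 - 17.5348*o - 0.4732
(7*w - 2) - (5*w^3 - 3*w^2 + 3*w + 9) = -5*w^3 + 3*w^2 + 4*w - 11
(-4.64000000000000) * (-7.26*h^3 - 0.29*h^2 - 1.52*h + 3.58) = 33.6864*h^3 + 1.3456*h^2 + 7.0528*h - 16.6112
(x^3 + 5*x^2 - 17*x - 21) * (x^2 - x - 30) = x^5 + 4*x^4 - 52*x^3 - 154*x^2 + 531*x + 630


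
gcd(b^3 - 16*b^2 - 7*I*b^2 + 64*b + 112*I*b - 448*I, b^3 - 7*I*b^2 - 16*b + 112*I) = b - 7*I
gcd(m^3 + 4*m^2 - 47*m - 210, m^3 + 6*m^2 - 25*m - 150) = m^2 + 11*m + 30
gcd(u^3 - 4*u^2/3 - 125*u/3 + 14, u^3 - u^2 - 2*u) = 1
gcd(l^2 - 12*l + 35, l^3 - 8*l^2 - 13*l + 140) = l^2 - 12*l + 35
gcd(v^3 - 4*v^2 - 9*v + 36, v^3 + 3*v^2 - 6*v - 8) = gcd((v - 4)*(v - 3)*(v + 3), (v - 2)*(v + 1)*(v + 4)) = 1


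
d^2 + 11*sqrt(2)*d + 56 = (d + 4*sqrt(2))*(d + 7*sqrt(2))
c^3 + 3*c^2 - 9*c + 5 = (c - 1)^2*(c + 5)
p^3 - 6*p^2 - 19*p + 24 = (p - 8)*(p - 1)*(p + 3)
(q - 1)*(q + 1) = q^2 - 1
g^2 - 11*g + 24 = (g - 8)*(g - 3)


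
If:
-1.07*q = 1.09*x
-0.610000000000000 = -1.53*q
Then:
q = 0.40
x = -0.39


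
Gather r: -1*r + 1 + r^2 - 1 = r^2 - r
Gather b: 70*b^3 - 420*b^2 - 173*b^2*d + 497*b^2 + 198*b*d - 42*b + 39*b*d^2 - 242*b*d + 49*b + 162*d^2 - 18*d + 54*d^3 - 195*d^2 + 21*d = 70*b^3 + b^2*(77 - 173*d) + b*(39*d^2 - 44*d + 7) + 54*d^3 - 33*d^2 + 3*d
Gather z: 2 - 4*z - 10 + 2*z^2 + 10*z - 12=2*z^2 + 6*z - 20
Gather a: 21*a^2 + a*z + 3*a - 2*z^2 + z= 21*a^2 + a*(z + 3) - 2*z^2 + z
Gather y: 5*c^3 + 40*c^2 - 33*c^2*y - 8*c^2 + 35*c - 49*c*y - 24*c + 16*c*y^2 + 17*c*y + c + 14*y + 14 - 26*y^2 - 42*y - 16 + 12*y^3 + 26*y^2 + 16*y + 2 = 5*c^3 + 32*c^2 + 16*c*y^2 + 12*c + 12*y^3 + y*(-33*c^2 - 32*c - 12)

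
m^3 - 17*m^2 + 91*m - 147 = (m - 7)^2*(m - 3)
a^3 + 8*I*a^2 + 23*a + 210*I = (a - 5*I)*(a + 6*I)*(a + 7*I)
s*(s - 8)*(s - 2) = s^3 - 10*s^2 + 16*s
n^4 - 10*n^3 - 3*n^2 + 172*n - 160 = (n - 8)*(n - 5)*(n - 1)*(n + 4)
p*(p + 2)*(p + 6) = p^3 + 8*p^2 + 12*p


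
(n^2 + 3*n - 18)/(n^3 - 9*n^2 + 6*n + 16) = (n^2 + 3*n - 18)/(n^3 - 9*n^2 + 6*n + 16)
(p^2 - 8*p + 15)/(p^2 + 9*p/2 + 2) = 2*(p^2 - 8*p + 15)/(2*p^2 + 9*p + 4)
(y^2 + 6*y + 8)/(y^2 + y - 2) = (y + 4)/(y - 1)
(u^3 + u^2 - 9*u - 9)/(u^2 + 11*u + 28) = (u^3 + u^2 - 9*u - 9)/(u^2 + 11*u + 28)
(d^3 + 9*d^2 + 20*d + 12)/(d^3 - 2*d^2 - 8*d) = (d^2 + 7*d + 6)/(d*(d - 4))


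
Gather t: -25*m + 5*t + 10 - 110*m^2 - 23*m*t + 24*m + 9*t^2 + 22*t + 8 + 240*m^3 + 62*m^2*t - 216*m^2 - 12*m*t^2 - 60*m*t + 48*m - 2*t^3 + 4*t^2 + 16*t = 240*m^3 - 326*m^2 + 47*m - 2*t^3 + t^2*(13 - 12*m) + t*(62*m^2 - 83*m + 43) + 18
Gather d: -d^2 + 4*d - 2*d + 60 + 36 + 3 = -d^2 + 2*d + 99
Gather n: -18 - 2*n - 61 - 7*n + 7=-9*n - 72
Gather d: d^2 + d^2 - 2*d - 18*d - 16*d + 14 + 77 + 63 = 2*d^2 - 36*d + 154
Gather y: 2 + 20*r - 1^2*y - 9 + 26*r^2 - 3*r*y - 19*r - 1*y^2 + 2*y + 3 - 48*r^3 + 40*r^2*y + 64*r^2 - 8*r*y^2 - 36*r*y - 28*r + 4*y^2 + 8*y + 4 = -48*r^3 + 90*r^2 - 27*r + y^2*(3 - 8*r) + y*(40*r^2 - 39*r + 9)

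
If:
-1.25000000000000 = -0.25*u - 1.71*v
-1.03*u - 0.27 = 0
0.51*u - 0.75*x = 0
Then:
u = -0.26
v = 0.77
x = -0.18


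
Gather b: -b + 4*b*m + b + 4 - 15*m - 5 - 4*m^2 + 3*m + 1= 4*b*m - 4*m^2 - 12*m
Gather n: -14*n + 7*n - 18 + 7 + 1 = -7*n - 10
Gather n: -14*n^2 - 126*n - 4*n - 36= -14*n^2 - 130*n - 36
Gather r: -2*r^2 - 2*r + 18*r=-2*r^2 + 16*r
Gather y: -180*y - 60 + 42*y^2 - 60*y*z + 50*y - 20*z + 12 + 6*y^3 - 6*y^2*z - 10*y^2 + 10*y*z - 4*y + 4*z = 6*y^3 + y^2*(32 - 6*z) + y*(-50*z - 134) - 16*z - 48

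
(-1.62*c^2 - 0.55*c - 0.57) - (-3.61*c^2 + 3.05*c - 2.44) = 1.99*c^2 - 3.6*c + 1.87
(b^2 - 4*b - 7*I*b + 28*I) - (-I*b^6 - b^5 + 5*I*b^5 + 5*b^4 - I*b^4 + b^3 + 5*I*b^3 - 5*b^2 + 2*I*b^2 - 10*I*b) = I*b^6 + b^5 - 5*I*b^5 - 5*b^4 + I*b^4 - b^3 - 5*I*b^3 + 6*b^2 - 2*I*b^2 - 4*b + 3*I*b + 28*I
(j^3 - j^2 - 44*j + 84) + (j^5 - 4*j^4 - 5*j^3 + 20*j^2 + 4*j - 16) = j^5 - 4*j^4 - 4*j^3 + 19*j^2 - 40*j + 68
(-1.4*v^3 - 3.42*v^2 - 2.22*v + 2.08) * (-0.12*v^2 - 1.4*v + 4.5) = 0.168*v^5 + 2.3704*v^4 - 1.2456*v^3 - 12.5316*v^2 - 12.902*v + 9.36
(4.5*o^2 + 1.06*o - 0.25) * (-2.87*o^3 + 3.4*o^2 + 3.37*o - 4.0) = -12.915*o^5 + 12.2578*o^4 + 19.4865*o^3 - 15.2778*o^2 - 5.0825*o + 1.0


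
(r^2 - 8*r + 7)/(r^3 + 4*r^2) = (r^2 - 8*r + 7)/(r^2*(r + 4))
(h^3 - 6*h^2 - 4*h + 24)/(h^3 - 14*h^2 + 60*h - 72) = (h + 2)/(h - 6)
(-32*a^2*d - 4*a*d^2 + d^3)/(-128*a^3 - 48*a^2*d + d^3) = d/(4*a + d)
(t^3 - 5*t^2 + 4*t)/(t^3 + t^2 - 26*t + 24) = t/(t + 6)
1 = 1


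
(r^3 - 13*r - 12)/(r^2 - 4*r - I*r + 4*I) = (r^2 + 4*r + 3)/(r - I)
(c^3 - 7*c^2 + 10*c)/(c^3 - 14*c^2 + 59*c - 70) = c/(c - 7)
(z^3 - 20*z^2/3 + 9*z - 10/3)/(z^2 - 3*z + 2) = (3*z^2 - 17*z + 10)/(3*(z - 2))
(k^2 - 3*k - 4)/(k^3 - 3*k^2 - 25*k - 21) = (k - 4)/(k^2 - 4*k - 21)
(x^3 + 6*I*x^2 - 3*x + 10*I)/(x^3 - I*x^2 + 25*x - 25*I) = (x + 2*I)/(x - 5*I)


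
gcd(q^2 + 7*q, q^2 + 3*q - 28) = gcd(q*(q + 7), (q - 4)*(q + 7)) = q + 7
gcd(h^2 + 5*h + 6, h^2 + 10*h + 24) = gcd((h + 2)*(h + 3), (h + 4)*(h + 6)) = 1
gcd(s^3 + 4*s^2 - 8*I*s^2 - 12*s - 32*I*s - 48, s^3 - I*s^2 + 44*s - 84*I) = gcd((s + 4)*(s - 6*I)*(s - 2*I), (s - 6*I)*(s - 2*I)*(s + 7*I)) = s^2 - 8*I*s - 12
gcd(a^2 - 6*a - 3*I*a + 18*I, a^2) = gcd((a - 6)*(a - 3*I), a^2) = 1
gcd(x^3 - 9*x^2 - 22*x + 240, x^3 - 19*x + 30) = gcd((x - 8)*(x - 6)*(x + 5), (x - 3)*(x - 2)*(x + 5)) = x + 5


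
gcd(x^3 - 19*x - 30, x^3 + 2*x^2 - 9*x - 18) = x^2 + 5*x + 6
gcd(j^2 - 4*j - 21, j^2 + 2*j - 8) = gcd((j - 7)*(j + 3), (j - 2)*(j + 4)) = 1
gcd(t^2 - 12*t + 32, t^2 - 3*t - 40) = t - 8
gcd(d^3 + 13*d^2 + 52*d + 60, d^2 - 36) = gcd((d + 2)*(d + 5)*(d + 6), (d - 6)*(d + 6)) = d + 6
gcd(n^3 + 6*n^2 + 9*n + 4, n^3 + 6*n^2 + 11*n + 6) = n + 1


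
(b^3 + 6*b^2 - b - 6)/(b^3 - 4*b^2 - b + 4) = (b + 6)/(b - 4)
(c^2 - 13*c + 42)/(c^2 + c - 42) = (c - 7)/(c + 7)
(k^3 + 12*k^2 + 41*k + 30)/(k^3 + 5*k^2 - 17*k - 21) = (k^2 + 11*k + 30)/(k^2 + 4*k - 21)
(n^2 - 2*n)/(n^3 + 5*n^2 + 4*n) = (n - 2)/(n^2 + 5*n + 4)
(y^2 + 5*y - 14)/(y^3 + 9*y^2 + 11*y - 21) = (y - 2)/(y^2 + 2*y - 3)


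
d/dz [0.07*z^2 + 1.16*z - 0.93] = 0.14*z + 1.16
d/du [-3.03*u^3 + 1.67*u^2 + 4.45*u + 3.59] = -9.09*u^2 + 3.34*u + 4.45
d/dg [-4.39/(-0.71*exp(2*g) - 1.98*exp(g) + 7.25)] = (-6.2338*exp(g) - 8.6922)*exp(g)/(0.71*exp(2*g) + 1.98*exp(g) - 7.25)^2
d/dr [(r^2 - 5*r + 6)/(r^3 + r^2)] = (-r^3 + 10*r^2 - 13*r - 12)/(r^3*(r^2 + 2*r + 1))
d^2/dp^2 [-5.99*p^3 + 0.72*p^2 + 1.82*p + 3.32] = 1.44 - 35.94*p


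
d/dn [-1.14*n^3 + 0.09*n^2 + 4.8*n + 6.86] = -3.42*n^2 + 0.18*n + 4.8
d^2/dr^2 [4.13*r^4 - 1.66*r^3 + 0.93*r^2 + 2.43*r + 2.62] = 49.56*r^2 - 9.96*r + 1.86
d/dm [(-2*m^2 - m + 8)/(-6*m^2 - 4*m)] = (m^2 + 48*m + 16)/(2*m^2*(9*m^2 + 12*m + 4))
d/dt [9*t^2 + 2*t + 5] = 18*t + 2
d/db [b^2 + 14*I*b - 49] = 2*b + 14*I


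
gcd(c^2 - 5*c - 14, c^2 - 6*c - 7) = c - 7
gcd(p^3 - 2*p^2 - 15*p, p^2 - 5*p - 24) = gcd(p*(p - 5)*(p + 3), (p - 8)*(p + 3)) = p + 3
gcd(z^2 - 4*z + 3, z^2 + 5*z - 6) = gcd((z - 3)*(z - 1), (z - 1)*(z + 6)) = z - 1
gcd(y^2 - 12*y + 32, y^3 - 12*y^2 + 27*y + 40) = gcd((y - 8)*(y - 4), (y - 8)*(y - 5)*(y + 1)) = y - 8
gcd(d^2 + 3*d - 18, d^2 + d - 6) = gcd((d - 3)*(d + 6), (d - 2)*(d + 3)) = 1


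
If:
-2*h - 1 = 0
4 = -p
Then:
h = -1/2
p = -4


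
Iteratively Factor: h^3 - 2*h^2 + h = (h)*(h^2 - 2*h + 1) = h*(h - 1)*(h - 1)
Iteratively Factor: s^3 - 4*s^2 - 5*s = (s + 1)*(s^2 - 5*s) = s*(s + 1)*(s - 5)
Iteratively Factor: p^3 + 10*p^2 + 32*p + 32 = (p + 2)*(p^2 + 8*p + 16) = (p + 2)*(p + 4)*(p + 4)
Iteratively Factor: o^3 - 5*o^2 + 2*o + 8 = (o - 2)*(o^2 - 3*o - 4) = (o - 2)*(o + 1)*(o - 4)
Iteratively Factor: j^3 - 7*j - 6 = (j + 1)*(j^2 - j - 6) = (j - 3)*(j + 1)*(j + 2)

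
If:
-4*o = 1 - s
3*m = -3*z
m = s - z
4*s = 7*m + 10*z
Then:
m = 0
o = -1/4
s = 0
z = 0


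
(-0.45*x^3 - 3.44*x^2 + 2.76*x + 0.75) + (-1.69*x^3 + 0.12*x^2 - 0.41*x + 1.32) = -2.14*x^3 - 3.32*x^2 + 2.35*x + 2.07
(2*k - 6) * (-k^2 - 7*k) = -2*k^3 - 8*k^2 + 42*k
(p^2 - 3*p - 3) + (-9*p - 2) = p^2 - 12*p - 5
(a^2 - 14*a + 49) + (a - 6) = a^2 - 13*a + 43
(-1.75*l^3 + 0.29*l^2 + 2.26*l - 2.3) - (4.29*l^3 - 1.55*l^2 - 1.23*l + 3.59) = -6.04*l^3 + 1.84*l^2 + 3.49*l - 5.89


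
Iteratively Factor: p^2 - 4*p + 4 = (p - 2)*(p - 2)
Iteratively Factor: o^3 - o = (o + 1)*(o^2 - o) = (o - 1)*(o + 1)*(o)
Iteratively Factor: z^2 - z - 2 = (z - 2)*(z + 1)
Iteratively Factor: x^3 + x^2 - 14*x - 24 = (x + 3)*(x^2 - 2*x - 8) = (x + 2)*(x + 3)*(x - 4)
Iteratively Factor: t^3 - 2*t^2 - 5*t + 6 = (t - 1)*(t^2 - t - 6) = (t - 3)*(t - 1)*(t + 2)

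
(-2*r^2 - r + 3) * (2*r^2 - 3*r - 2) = -4*r^4 + 4*r^3 + 13*r^2 - 7*r - 6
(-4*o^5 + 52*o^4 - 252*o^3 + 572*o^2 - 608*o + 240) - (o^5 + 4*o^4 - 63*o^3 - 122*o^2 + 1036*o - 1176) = -5*o^5 + 48*o^4 - 189*o^3 + 694*o^2 - 1644*o + 1416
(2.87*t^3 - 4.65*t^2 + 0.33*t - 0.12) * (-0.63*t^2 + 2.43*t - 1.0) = -1.8081*t^5 + 9.9036*t^4 - 14.3774*t^3 + 5.5275*t^2 - 0.6216*t + 0.12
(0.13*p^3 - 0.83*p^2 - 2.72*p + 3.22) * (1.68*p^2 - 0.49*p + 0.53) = 0.2184*p^5 - 1.4581*p^4 - 4.094*p^3 + 6.3025*p^2 - 3.0194*p + 1.7066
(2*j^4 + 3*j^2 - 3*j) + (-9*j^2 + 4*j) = 2*j^4 - 6*j^2 + j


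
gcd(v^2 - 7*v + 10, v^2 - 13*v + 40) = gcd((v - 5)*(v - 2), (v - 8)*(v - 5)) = v - 5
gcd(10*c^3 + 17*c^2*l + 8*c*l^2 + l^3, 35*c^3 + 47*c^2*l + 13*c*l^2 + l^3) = 5*c^2 + 6*c*l + l^2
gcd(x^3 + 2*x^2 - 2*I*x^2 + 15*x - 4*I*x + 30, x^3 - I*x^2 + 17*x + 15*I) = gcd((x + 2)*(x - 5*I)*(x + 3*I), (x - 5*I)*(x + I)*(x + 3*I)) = x^2 - 2*I*x + 15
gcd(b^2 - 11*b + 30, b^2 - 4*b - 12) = b - 6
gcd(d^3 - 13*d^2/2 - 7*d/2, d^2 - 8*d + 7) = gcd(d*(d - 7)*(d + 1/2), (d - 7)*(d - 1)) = d - 7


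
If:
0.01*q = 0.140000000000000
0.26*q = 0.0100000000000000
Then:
No Solution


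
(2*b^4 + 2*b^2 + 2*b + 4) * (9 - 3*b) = -6*b^5 + 18*b^4 - 6*b^3 + 12*b^2 + 6*b + 36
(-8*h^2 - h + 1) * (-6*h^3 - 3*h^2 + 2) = 48*h^5 + 30*h^4 - 3*h^3 - 19*h^2 - 2*h + 2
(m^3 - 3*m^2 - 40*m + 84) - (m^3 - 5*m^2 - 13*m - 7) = 2*m^2 - 27*m + 91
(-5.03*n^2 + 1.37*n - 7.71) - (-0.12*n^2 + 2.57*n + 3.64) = -4.91*n^2 - 1.2*n - 11.35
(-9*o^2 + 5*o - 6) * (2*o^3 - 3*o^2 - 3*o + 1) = -18*o^5 + 37*o^4 - 6*o^2 + 23*o - 6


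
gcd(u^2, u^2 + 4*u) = u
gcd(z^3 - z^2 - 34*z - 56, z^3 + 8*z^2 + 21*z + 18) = z + 2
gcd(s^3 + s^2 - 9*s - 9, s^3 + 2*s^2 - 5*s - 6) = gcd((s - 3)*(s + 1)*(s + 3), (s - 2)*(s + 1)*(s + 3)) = s^2 + 4*s + 3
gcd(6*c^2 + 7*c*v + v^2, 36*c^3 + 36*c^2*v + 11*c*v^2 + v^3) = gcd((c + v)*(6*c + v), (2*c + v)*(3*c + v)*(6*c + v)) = 6*c + v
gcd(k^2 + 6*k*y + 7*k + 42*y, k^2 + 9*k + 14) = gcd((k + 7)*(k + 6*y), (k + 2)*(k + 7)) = k + 7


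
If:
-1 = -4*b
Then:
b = 1/4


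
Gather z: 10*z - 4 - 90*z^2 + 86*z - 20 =-90*z^2 + 96*z - 24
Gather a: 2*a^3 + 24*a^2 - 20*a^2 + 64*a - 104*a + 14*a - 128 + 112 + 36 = 2*a^3 + 4*a^2 - 26*a + 20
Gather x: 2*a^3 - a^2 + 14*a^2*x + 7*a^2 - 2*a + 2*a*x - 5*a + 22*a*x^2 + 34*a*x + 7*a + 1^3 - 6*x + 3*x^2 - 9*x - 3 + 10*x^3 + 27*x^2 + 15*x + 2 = 2*a^3 + 6*a^2 + 10*x^3 + x^2*(22*a + 30) + x*(14*a^2 + 36*a)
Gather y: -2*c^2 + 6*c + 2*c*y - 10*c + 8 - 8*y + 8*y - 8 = -2*c^2 + 2*c*y - 4*c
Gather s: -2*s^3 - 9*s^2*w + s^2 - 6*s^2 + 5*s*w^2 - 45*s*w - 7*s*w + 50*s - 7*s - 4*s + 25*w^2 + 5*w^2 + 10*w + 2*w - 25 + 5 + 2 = -2*s^3 + s^2*(-9*w - 5) + s*(5*w^2 - 52*w + 39) + 30*w^2 + 12*w - 18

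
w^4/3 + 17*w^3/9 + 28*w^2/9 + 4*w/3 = w*(w/3 + 1)*(w + 2/3)*(w + 2)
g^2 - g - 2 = (g - 2)*(g + 1)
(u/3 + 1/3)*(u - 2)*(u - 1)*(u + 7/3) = u^4/3 + u^3/9 - 17*u^2/9 - u/9 + 14/9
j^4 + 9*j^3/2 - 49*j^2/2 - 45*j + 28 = (j - 4)*(j - 1/2)*(j + 2)*(j + 7)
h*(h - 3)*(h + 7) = h^3 + 4*h^2 - 21*h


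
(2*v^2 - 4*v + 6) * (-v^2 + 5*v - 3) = -2*v^4 + 14*v^3 - 32*v^2 + 42*v - 18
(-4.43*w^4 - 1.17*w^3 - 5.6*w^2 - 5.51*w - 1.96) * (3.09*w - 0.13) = -13.6887*w^5 - 3.0394*w^4 - 17.1519*w^3 - 16.2979*w^2 - 5.3401*w + 0.2548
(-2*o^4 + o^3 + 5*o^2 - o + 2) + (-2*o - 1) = -2*o^4 + o^3 + 5*o^2 - 3*o + 1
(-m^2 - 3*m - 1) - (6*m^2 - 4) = -7*m^2 - 3*m + 3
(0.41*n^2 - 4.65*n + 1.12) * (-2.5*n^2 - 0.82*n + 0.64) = -1.025*n^4 + 11.2888*n^3 + 1.2754*n^2 - 3.8944*n + 0.7168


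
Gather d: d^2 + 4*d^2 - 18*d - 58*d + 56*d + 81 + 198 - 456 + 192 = 5*d^2 - 20*d + 15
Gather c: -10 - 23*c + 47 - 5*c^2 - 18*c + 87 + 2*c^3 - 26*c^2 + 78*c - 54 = 2*c^3 - 31*c^2 + 37*c + 70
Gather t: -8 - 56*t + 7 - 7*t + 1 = -63*t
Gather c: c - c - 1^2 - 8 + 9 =0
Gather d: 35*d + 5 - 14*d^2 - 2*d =-14*d^2 + 33*d + 5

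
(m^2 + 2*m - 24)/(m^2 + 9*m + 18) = (m - 4)/(m + 3)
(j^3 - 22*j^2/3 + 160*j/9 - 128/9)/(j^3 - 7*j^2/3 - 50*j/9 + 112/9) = (3*j - 8)/(3*j + 7)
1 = 1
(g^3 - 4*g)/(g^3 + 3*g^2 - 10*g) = (g + 2)/(g + 5)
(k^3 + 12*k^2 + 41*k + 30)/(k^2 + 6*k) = k + 6 + 5/k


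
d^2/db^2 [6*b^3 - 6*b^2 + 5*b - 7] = 36*b - 12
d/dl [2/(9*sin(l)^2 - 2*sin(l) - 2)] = 4*(1 - 9*sin(l))*cos(l)/(-9*sin(l)^2 + 2*sin(l) + 2)^2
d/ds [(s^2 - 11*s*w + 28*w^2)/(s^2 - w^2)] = w*(11*s^2 - 58*s*w + 11*w^2)/(s^4 - 2*s^2*w^2 + w^4)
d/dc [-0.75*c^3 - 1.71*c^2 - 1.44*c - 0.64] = -2.25*c^2 - 3.42*c - 1.44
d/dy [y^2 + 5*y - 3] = 2*y + 5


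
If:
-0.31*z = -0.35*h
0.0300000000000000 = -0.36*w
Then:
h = 0.885714285714286*z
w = -0.08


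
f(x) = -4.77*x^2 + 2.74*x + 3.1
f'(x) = 2.74 - 9.54*x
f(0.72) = 2.60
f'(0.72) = -4.13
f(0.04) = 3.20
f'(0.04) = 2.36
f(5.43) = -122.66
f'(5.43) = -49.06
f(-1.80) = -17.29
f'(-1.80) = 19.91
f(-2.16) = -25.07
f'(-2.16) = 23.35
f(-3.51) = -65.28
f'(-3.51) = 36.23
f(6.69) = -192.06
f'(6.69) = -61.08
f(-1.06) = -5.16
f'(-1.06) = 12.85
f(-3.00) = -48.05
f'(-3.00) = 31.36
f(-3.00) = -48.05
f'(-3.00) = 31.36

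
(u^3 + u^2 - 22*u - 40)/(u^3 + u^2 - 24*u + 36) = (u^3 + u^2 - 22*u - 40)/(u^3 + u^2 - 24*u + 36)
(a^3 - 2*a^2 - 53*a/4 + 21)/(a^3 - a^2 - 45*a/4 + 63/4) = (a - 4)/(a - 3)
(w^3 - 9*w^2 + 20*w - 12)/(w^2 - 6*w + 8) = (w^2 - 7*w + 6)/(w - 4)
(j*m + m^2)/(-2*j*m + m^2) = (-j - m)/(2*j - m)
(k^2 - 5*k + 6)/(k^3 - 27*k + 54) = (k - 2)/(k^2 + 3*k - 18)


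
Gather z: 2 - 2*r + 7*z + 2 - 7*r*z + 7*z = -2*r + z*(14 - 7*r) + 4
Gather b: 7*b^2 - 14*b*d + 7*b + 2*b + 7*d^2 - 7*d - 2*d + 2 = 7*b^2 + b*(9 - 14*d) + 7*d^2 - 9*d + 2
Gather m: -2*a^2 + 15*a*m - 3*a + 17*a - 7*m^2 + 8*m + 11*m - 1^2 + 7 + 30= -2*a^2 + 14*a - 7*m^2 + m*(15*a + 19) + 36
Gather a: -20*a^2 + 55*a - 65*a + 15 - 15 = -20*a^2 - 10*a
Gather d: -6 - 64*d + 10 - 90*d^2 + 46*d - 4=-90*d^2 - 18*d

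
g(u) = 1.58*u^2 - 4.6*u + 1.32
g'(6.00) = 14.36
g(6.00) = 30.60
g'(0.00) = -4.60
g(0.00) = 1.32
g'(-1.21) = -8.42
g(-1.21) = 9.20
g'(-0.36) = -5.74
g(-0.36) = 3.18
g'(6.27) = 15.21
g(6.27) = 34.59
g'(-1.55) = -9.50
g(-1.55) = 12.25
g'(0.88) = -1.82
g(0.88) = -1.50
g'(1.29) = -0.52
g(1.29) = -1.98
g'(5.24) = 11.96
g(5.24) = 20.60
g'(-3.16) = -14.59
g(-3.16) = 31.63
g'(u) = 3.16*u - 4.6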